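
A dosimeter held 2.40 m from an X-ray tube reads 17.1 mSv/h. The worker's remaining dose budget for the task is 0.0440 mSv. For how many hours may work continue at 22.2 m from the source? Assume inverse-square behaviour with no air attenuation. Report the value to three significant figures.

Intensity scales as (d₁/d₂)², so rate at 22.2 m:
(2.40/22.2)² = 0.01169, so 17.1 × 0.01169 = 0.1999 mSv/h.
Stay time = 0.0440 mSv ÷ 0.1999 mSv/h = 0.2201 h.

0.220 h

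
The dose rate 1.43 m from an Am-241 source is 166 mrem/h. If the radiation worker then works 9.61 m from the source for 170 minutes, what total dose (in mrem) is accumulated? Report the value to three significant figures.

10.4 mrem

By the inverse-square law, rate at 9.61 m:
(1.43/9.61)² = 0.02214, so 166 × 0.02214 = 3.675 mrem/h.
Dose = rate × time = 3.675 mrem/h × 2.833 h = 10.41 mrem.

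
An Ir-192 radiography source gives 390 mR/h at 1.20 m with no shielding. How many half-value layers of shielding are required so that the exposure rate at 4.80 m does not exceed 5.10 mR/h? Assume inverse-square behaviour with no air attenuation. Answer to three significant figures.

2.26 half-value layers

At 4.80 m, distance alone gives (1.20/4.80)² = 0.06250, so 390 × 0.06250 = 24.38 mR/h.
Further attenuation needed: 24.38/5.10 = 4.780.
n = log₂(4.780) = 2.257 half-value layers.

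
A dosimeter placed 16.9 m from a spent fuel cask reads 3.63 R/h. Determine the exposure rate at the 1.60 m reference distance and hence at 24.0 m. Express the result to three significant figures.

Since intensity falls as 1/r²,
At 1.60 m: 3.63 × (16.9/1.60)² = 3.63 × 111.6 = 405.1 R/h
At 24.0 m: 405.1 × (1.60/24.0)² = 405.1 × 0.004444 = 1.800 R/h.

405 R/h; 1.80 R/h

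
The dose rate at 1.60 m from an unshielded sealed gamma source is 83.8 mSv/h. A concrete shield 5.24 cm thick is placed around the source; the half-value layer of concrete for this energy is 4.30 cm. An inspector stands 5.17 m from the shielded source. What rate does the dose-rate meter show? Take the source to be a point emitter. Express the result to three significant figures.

3.45 mSv/h

Distance alone: 83.8 × (1.60/5.17)² = 83.8 × 0.09578 = 8.026 mSv/h.
Shield: 5.24/4.30 = 1.219 half-value layers → attenuation 2^(−1.219) = 0.4296.
Combined: 8.026 × 0.4296 = 3.448 mSv/h.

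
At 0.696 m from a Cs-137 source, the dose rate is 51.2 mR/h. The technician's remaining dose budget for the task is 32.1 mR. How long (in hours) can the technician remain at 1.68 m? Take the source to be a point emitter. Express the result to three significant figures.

3.65 h

Using I₁d₁² = I₂d₂², rate at 1.68 m:
51.2 × (0.696/1.68)² = 51.2 × 0.1716 = 8.786 mR/h.
Stay time = 32.1 mR ÷ 8.786 mR/h = 3.654 h.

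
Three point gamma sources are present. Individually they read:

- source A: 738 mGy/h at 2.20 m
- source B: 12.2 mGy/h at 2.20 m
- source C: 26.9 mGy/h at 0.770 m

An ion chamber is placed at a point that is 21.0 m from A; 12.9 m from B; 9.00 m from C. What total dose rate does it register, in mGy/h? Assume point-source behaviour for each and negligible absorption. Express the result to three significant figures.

Each source contributes Iᵢ·(dᵢ/rᵢ)²; contributions add.
A: 738 × (2.20/21.0)² = 8.100 mGy/h
B: 12.2 × (2.20/12.9)² = 0.3548 mGy/h
C: 26.9 × (0.770/9.00)² = 0.1969 mGy/h
Total = 8.100 + 0.3548 + 0.1969 = 8.652 mGy/h.

8.65 mGy/h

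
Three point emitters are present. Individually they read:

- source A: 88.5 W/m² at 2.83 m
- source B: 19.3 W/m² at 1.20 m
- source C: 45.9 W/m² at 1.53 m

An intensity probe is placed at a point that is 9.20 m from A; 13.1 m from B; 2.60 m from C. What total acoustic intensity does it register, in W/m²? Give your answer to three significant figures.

24.4 W/m²

By superposition, sum each source's inverse-square contribution:
A: 88.5 × (2.83/9.20)² = 8.374 W/m²
B: 19.3 × (1.20/13.1)² = 0.1619 W/m²
C: 45.9 × (1.53/2.60)² = 15.89 W/m²
Total = 8.374 + 0.1619 + 15.89 = 24.43 W/m².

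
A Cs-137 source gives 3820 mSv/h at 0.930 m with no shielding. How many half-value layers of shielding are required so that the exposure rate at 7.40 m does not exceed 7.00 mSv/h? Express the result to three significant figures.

At 7.40 m, distance alone gives 3820 × (0.930/7.40)² = 3820 × 0.01579 = 60.32 mSv/h.
Further attenuation needed: 60.32/7.00 = 8.617.
n = log₂(8.617) = 3.107 half-value layers.

3.11 half-value layers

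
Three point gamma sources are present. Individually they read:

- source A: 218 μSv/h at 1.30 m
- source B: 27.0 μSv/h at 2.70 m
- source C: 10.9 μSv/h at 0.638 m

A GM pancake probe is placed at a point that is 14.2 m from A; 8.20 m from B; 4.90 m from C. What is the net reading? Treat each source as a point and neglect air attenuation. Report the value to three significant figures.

Each source contributes Iᵢ·(dᵢ/rᵢ)²; contributions add.
A: 218 × (1.30/14.2)² = 1.827 μSv/h
B: 27.0 × (2.70/8.20)² = 2.927 μSv/h
C: 10.9 × (0.638/4.90)² = 0.1848 μSv/h
Total = 1.827 + 2.927 + 0.1848 = 4.939 μSv/h.

4.94 μSv/h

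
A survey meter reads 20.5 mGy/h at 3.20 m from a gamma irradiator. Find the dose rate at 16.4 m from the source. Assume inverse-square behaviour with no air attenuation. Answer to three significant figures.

0.780 mGy/h

Applying the 1/r² law, the rate at 16.4 m is
20.5 × (3.20/16.4)² = 20.5 × 0.03807 = 0.7804 mGy/h.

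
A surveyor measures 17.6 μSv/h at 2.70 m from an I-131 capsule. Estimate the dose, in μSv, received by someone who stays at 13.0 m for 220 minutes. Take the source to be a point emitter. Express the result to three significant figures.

Applying the 1/r² law, rate at 13.0 m:
17.6 × (2.70/13.0)² = 17.6 × 0.04314 = 0.7593 μSv/h.
Dose = rate × time = 0.7593 μSv/h × 3.667 h = 2.784 μSv.

2.78 μSv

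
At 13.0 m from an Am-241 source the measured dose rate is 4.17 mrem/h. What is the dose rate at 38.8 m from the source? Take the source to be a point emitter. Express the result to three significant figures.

0.468 mrem/h

By the inverse-square law, scaling from 13.0 m to 38.8 m:
(13.0/38.8)² = 0.1123, so 4.17 × 0.1123 = 0.4683 mrem/h.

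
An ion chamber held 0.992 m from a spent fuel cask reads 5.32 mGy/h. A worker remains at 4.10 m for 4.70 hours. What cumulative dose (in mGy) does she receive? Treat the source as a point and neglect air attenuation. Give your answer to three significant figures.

1.46 mGy

Since intensity falls as 1/r², rate at 4.10 m:
(0.992/4.10)² = 0.05854, so 5.32 × 0.05854 = 0.3114 mGy/h.
Dose = rate × time = 0.3114 mGy/h × 4.700 h = 1.464 mGy.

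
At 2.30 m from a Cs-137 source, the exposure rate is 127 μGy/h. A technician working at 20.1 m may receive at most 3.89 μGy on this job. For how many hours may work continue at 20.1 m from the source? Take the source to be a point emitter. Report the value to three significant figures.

2.34 h

Using I₁d₁² = I₂d₂², rate at 20.1 m:
(2.30/20.1)² = 0.01309, so 127 × 0.01309 = 1.662 μGy/h.
Stay time = 3.89 μGy ÷ 1.662 μGy/h = 2.341 h.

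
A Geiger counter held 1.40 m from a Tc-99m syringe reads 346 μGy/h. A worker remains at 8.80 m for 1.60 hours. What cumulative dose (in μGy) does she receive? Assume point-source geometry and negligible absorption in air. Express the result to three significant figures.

14.0 μGy

Applying the 1/r² law, rate at 8.80 m:
(1.40/8.80)² = 0.02531, so 346 × 0.02531 = 8.757 μGy/h.
Dose = rate × time = 8.757 μGy/h × 1.600 h = 14.01 μGy.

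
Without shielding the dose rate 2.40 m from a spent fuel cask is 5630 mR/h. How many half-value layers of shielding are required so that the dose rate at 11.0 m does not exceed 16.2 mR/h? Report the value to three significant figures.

4.05 half-value layers

At 11.0 m, distance alone gives (2.40/11.0)² = 0.04760, so 5630 × 0.04760 = 268.0 mR/h.
Further attenuation needed: 268.0/16.2 = 16.54.
n = log₂(16.54) = 4.048 half-value layers.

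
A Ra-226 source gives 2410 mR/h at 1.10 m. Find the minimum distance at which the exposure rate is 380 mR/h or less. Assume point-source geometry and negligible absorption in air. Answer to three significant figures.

Applying the 1/r² law, d₂ = d₁·√(I₁/I₂).
I₁/I₂ = 2410/380 = 6.342, so d₂ = 1.10 × √6.342 = 2.770 m.

2.77 m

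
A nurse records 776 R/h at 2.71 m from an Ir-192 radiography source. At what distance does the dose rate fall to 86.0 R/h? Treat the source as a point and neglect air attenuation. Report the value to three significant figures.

Since intensity falls as 1/r², d₂ = d₁·√(I₁/I₂).
I₁/I₂ = 776/86.0 = 9.023, so d₂ = 2.71 × √9.023 = 8.140 m.

8.14 m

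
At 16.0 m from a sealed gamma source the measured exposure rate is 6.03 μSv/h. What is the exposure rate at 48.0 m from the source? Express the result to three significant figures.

0.670 μSv/h

Applying the 1/r² law, scaling from 16.0 m to 48.0 m:
6.03 × (16.0/48.0)² = 6.03 × 0.1111 = 0.6699 μSv/h.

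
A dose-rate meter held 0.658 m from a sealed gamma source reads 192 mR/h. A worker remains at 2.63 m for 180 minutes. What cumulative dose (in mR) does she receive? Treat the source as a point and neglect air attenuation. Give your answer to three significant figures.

By the inverse-square law, rate at 2.63 m:
(0.658/2.63)² = 0.06260, so 192 × 0.06260 = 12.02 mR/h.
Dose = rate × time = 12.02 mR/h × 3.000 h = 36.06 mR.

36.1 mR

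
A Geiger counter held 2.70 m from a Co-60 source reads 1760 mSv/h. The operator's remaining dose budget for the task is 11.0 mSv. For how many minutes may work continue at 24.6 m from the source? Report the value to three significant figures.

Applying the 1/r² law, rate at 24.6 m:
(2.70/24.6)² = 0.01205, so 1760 × 0.01205 = 21.21 mSv/h.
Stay time = 11.0 mSv ÷ 21.21 mSv/h = 0.5186 h = 31.12 min.

31.1 min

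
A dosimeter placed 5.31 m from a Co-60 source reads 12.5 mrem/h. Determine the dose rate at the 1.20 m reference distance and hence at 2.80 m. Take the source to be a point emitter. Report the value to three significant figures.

Intensity scales as (d₁/d₂)², so
At 1.20 m: (5.31/1.20)² = 19.58, so 12.5 × 19.58 = 244.7 mrem/h
At 2.80 m: (1.20/2.80)² = 0.1837, so 244.7 × 0.1837 = 44.95 mrem/h.

245 mrem/h; 45.0 mrem/h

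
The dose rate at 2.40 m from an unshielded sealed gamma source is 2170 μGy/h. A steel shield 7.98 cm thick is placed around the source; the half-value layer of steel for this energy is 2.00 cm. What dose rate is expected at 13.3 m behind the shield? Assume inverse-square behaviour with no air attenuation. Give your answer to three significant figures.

4.45 μGy/h

Distance alone: (2.40/13.3)² = 0.03256, so 2170 × 0.03256 = 70.66 μGy/h.
Shield: 7.98/2.00 = 3.990 half-value layers → attenuation 2^(−3.990) = 0.06293.
Combined: 70.66 × 0.06293 = 4.447 μGy/h.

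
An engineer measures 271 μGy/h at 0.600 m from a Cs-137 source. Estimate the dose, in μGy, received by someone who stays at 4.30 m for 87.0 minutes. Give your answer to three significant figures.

7.65 μGy

Applying the 1/r² law, rate at 4.30 m:
271 × (0.600/4.30)² = 271 × 0.01947 = 5.276 μGy/h.
Dose = rate × time = 5.276 μGy/h × 1.450 h = 7.650 μGy.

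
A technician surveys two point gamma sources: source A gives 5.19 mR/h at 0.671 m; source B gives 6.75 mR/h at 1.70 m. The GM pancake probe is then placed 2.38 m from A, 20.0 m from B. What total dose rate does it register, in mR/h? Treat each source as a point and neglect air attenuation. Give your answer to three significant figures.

Each source contributes Iᵢ·(dᵢ/rᵢ)²; contributions add.
A: 5.19 × (0.671/2.38)² = 0.4125 mR/h
B: 6.75 × (1.70/20.0)² = 0.04877 mR/h
Total = 0.4125 + 0.04877 = 0.4613 mR/h.

0.461 mR/h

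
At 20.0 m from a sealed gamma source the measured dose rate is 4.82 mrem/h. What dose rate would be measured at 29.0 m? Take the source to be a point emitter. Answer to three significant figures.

2.29 mrem/h

Using I₁d₁² = I₂d₂², scaling from 20.0 m to 29.0 m:
4.82 × (20.0/29.0)² = 4.82 × 0.4756 = 2.292 mrem/h.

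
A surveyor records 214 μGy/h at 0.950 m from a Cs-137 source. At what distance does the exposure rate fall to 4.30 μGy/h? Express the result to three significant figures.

6.70 m

Applying the 1/r² law, d₂ = d₁·√(I₁/I₂).
I₁/I₂ = 214/4.30 = 49.77, so d₂ = 0.950 × √49.77 = 6.702 m.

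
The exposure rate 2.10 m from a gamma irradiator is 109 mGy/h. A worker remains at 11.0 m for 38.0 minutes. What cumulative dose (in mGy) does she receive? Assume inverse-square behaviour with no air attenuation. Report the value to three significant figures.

2.52 mGy

Since intensity falls as 1/r², rate at 11.0 m:
(2.10/11.0)² = 0.03645, so 109 × 0.03645 = 3.973 mGy/h.
Dose = rate × time = 3.973 mGy/h × 0.6333 h = 2.516 mGy.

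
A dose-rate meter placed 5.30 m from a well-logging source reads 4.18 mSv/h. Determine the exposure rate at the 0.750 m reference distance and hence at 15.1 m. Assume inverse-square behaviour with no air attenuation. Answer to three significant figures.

By the inverse-square law,
At 0.750 m: 4.18 × (5.30/0.750)² = 4.18 × 49.94 = 208.7 mSv/h
At 15.1 m: (0.750/15.1)² = 0.002467, so 208.7 × 0.002467 = 0.5149 mSv/h.

209 mSv/h; 0.515 mSv/h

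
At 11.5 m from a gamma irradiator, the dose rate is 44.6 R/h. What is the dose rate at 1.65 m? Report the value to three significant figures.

2170 R/h

Using I₁d₁² = I₂d₂², the rate at 1.65 m is
(11.5/1.65)² = 48.58, so 44.6 × 48.58 = 2167 R/h.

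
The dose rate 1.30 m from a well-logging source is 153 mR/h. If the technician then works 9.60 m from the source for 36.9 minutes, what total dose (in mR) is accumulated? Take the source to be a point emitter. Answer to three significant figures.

Applying the 1/r² law, rate at 9.60 m:
153 × (1.30/9.60)² = 153 × 0.01834 = 2.806 mR/h.
Dose = rate × time = 2.806 mR/h × 0.6150 h = 1.726 mR.

1.73 mR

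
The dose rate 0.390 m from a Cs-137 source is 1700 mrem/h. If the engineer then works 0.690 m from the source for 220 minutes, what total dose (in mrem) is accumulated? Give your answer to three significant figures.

Since intensity falls as 1/r², rate at 0.690 m:
(0.390/0.690)² = 0.3195, so 1700 × 0.3195 = 543.1 mrem/h.
Dose = rate × time = 543.1 mrem/h × 3.667 h = 1992 mrem.

1990 mrem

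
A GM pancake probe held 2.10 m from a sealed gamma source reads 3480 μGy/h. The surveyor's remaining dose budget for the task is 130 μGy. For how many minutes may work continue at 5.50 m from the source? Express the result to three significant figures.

By the inverse-square law, rate at 5.50 m:
3480 × (2.10/5.50)² = 3480 × 0.1458 = 507.4 μGy/h.
Stay time = 130 μGy ÷ 507.4 μGy/h = 0.2562 h = 15.37 min.

15.4 min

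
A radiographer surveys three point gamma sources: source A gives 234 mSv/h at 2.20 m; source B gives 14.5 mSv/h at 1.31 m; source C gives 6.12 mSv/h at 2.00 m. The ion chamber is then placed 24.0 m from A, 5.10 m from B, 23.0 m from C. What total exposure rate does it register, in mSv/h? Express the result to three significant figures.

2.97 mSv/h

Each source contributes Iᵢ·(dᵢ/rᵢ)²; contributions add.
A: 234 × (2.20/24.0)² = 1.966 mSv/h
B: 14.5 × (1.31/5.10)² = 0.9567 mSv/h
C: 6.12 × (2.00/23.0)² = 0.04628 mSv/h
Total = 1.966 + 0.9567 + 0.04628 = 2.969 mSv/h.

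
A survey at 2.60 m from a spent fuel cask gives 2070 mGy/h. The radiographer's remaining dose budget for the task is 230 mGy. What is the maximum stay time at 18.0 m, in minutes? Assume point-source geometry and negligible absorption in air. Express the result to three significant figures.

320 min

Using I₁d₁² = I₂d₂², rate at 18.0 m:
(2.60/18.0)² = 0.02086, so 2070 × 0.02086 = 43.18 mGy/h.
Stay time = 230 mGy ÷ 43.18 mGy/h = 5.327 h = 319.6 min.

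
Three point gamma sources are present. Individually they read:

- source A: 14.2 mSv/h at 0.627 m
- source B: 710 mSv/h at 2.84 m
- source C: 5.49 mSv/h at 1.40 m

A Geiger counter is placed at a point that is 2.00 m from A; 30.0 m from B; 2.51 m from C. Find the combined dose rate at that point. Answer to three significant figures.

9.47 mSv/h

Each source contributes Iᵢ·(dᵢ/rᵢ)²; contributions add.
A: 14.2 × (0.627/2.00)² = 1.396 mSv/h
B: 710 × (2.84/30.0)² = 6.363 mSv/h
C: 5.49 × (1.40/2.51)² = 1.708 mSv/h
Total = 1.396 + 6.363 + 1.708 = 9.467 mSv/h.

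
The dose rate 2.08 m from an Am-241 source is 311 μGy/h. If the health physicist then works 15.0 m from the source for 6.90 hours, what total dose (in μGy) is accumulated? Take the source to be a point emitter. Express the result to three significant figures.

41.3 μGy

Applying the 1/r² law, rate at 15.0 m:
311 × (2.08/15.0)² = 311 × 0.01923 = 5.981 μGy/h.
Dose = rate × time = 5.981 μGy/h × 6.900 h = 41.27 μGy.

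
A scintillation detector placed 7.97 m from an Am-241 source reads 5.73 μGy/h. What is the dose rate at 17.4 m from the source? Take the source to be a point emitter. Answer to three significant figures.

Using I₁d₁² = I₂d₂², scaling from 7.97 m to 17.4 m:
(7.97/17.4)² = 0.2098, so 5.73 × 0.2098 = 1.202 μGy/h.

1.20 μGy/h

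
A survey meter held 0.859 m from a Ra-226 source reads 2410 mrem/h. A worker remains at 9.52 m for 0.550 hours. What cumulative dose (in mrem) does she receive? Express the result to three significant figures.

10.8 mrem

By the inverse-square law, rate at 9.52 m:
(0.859/9.52)² = 0.008142, so 2410 × 0.008142 = 19.62 mrem/h.
Dose = rate × time = 19.62 mrem/h × 0.5500 h = 10.79 mrem.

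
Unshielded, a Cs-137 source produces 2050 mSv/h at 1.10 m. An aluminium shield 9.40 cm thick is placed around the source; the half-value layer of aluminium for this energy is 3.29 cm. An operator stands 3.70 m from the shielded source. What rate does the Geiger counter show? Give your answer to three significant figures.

Distance alone: 2050 × (1.10/3.70)² = 2050 × 0.08839 = 181.2 mSv/h.
Shield: 9.40/3.29 = 2.857 half-value layers → attenuation 2^(−2.857) = 0.1380.
Combined: 181.2 × 0.1380 = 25.01 mSv/h.

25.0 mSv/h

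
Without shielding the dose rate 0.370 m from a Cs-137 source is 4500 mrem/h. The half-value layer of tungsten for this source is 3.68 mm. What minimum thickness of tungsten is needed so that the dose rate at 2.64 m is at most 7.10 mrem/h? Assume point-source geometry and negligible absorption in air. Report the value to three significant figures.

At 2.64 m, distance alone gives (0.370/2.64)² = 0.01964, so 4500 × 0.01964 = 88.38 mrem/h.
Further attenuation needed: 88.38/7.10 = 12.45.
n = log₂(12.45) = 3.638 half-value layers.
Thickness = 3.638 × 3.68 mm = 13.39 mm.

13.4 mm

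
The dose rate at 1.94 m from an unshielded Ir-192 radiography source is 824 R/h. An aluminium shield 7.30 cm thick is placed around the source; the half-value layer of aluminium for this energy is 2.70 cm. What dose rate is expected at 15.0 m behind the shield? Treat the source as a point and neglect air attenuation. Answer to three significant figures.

2.12 R/h

Distance alone: 824 × (1.94/15.0)² = 824 × 0.01673 = 13.79 R/h.
Shield: 7.30/2.70 = 2.704 half-value layers → attenuation 2^(−2.704) = 0.1535.
Combined: 13.79 × 0.1535 = 2.117 R/h.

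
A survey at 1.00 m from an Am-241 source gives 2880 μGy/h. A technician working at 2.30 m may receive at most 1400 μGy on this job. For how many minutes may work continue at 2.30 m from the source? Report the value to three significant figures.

Since intensity falls as 1/r², rate at 2.30 m:
(1.00/2.30)² = 0.1890, so 2880 × 0.1890 = 544.3 μGy/h.
Stay time = 1400 μGy ÷ 544.3 μGy/h = 2.572 h = 154.3 min.

154 min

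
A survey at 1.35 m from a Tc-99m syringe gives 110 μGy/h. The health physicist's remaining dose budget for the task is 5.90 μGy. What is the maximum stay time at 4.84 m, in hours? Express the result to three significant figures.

0.689 h

Using I₁d₁² = I₂d₂², rate at 4.84 m:
110 × (1.35/4.84)² = 110 × 0.07780 = 8.558 μGy/h.
Stay time = 5.90 μGy ÷ 8.558 μGy/h = 0.6894 h.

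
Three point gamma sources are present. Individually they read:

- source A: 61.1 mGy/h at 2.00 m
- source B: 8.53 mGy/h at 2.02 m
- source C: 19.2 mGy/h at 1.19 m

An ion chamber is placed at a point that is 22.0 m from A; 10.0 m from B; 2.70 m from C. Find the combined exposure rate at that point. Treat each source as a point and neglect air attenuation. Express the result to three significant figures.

By superposition, sum each source's inverse-square contribution:
A: 61.1 × (2.00/22.0)² = 0.5050 mGy/h
B: 8.53 × (2.02/10.0)² = 0.3481 mGy/h
C: 19.2 × (1.19/2.70)² = 3.730 mGy/h
Total = 0.5050 + 0.3481 + 3.730 = 4.583 mGy/h.

4.58 mGy/h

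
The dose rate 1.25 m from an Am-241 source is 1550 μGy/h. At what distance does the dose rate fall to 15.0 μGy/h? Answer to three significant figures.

12.7 m

Applying the 1/r² law, d₂ = d₁·√(I₁/I₂).
I₁/I₂ = 1550/15.0 = 103.3, so d₂ = 1.25 × √103.3 = 12.70 m.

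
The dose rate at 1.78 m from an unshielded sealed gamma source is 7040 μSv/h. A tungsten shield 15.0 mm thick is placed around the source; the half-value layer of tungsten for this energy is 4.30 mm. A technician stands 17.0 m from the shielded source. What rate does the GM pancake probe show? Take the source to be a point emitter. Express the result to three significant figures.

Distance alone: 7040 × (1.78/17.0)² = 7040 × 0.01096 = 77.16 μSv/h.
Shield: 15.0/4.30 = 3.488 half-value layers → attenuation 2^(−3.488) = 0.08913.
Combined: 77.16 × 0.08913 = 6.877 μSv/h.

6.88 μSv/h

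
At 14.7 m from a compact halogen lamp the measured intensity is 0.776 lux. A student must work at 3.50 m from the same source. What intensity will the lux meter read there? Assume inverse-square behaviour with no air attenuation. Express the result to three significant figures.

13.7 lux

By the inverse-square law, scaling from 14.7 m to 3.50 m:
(14.7/3.50)² = 17.64, so 0.776 × 17.64 = 13.69 lux.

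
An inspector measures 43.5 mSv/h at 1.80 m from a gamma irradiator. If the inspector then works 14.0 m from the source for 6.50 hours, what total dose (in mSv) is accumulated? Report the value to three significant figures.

Using I₁d₁² = I₂d₂², rate at 14.0 m:
43.5 × (1.80/14.0)² = 43.5 × 0.01653 = 0.7191 mSv/h.
Dose = rate × time = 0.7191 mSv/h × 6.500 h = 4.674 mSv.

4.67 mSv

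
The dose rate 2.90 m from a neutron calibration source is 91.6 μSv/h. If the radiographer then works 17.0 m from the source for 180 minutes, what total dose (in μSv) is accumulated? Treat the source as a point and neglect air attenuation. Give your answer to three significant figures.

Since intensity falls as 1/r², rate at 17.0 m:
(2.90/17.0)² = 0.02910, so 91.6 × 0.02910 = 2.666 μSv/h.
Dose = rate × time = 2.666 μSv/h × 3.000 h = 7.998 μSv.

8.00 μSv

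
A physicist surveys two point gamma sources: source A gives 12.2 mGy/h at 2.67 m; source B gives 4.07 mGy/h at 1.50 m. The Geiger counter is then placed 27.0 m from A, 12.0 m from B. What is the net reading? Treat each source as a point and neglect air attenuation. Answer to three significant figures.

By superposition, sum each source's inverse-square contribution:
A: 12.2 × (2.67/27.0)² = 0.1193 mGy/h
B: 4.07 × (1.50/12.0)² = 0.06359 mGy/h
Total = 0.1193 + 0.06359 = 0.1829 mGy/h.

0.183 mGy/h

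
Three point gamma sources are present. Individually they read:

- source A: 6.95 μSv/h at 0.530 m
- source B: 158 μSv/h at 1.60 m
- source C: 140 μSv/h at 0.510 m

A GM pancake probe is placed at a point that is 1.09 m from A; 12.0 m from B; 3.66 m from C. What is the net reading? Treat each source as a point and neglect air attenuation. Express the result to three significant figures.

7.17 μSv/h

By superposition, sum each source's inverse-square contribution:
A: 6.95 × (0.530/1.09)² = 1.643 μSv/h
B: 158 × (1.60/12.0)² = 2.809 μSv/h
C: 140 × (0.510/3.66)² = 2.718 μSv/h
Total = 1.643 + 2.809 + 2.718 = 7.170 μSv/h.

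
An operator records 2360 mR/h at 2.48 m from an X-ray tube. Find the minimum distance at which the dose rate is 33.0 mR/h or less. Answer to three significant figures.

Applying the 1/r² law, d₂ = d₁·√(I₁/I₂).
I₁/I₂ = 2360/33.0 = 71.52, so d₂ = 2.48 × √71.52 = 20.97 m.

21.0 m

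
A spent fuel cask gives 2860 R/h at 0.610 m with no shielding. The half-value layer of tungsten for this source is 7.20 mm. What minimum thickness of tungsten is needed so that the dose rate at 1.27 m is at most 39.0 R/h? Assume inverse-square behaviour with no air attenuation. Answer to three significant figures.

29.4 mm

At 1.27 m, distance alone gives 2860 × (0.610/1.27)² = 2860 × 0.2307 = 659.8 R/h.
Further attenuation needed: 659.8/39.0 = 16.92.
n = log₂(16.92) = 4.081 half-value layers.
Thickness = 4.081 × 7.20 mm = 29.38 mm.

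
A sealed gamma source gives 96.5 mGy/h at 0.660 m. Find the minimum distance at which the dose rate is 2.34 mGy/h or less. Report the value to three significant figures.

By the inverse-square law, d₂ = d₁·√(I₁/I₂).
I₁/I₂ = 96.5/2.34 = 41.24, so d₂ = 0.660 × √41.24 = 4.238 m.

4.24 m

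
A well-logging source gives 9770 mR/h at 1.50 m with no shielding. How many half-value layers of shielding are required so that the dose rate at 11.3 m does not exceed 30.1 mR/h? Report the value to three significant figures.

2.52 half-value layers

At 11.3 m, distance alone gives 9770 × (1.50/11.3)² = 9770 × 0.01762 = 172.1 mR/h.
Further attenuation needed: 172.1/30.1 = 5.718.
n = log₂(5.718) = 2.516 half-value layers.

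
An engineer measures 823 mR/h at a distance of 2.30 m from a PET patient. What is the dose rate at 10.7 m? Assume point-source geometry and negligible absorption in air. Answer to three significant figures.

Applying the 1/r² law, the rate at 10.7 m is
(2.30/10.7)² = 0.04620, so 823 × 0.04620 = 38.02 mR/h.

38.0 mR/h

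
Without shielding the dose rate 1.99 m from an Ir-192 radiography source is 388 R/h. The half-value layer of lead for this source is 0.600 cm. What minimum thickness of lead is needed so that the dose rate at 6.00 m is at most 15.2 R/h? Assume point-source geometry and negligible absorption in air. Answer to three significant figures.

At 6.00 m, distance alone gives (1.99/6.00)² = 0.1100, so 388 × 0.1100 = 42.68 R/h.
Further attenuation needed: 42.68/15.2 = 2.808.
n = log₂(2.808) = 1.490 half-value layers.
Thickness = 1.490 × 0.600 cm = 0.8940 cm.

0.894 cm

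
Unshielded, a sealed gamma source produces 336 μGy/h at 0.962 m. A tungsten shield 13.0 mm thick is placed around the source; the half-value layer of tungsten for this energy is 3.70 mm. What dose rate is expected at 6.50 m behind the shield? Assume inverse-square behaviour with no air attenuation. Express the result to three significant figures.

0.644 μGy/h

Distance alone: 336 × (0.962/6.50)² = 336 × 0.02190 = 7.358 μGy/h.
Shield: 13.0/3.70 = 3.514 half-value layers → attenuation 2^(−3.514) = 0.08753.
Combined: 7.358 × 0.08753 = 0.6440 μGy/h.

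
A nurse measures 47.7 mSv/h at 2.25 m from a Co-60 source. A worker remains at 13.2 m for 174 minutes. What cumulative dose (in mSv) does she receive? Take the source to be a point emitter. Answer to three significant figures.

Using I₁d₁² = I₂d₂², rate at 13.2 m:
47.7 × (2.25/13.2)² = 47.7 × 0.02905 = 1.386 mSv/h.
Dose = rate × time = 1.386 mSv/h × 2.900 h = 4.019 mSv.

4.02 mSv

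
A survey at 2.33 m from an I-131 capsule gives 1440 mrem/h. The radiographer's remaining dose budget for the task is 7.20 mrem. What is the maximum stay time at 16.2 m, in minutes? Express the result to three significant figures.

Intensity scales as (d₁/d₂)², so rate at 16.2 m:
(2.33/16.2)² = 0.02069, so 1440 × 0.02069 = 29.79 mrem/h.
Stay time = 7.20 mrem ÷ 29.79 mrem/h = 0.2417 h = 14.50 min.

14.5 min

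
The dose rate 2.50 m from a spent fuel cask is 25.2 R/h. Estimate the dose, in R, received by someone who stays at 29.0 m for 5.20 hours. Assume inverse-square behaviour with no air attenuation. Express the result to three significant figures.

0.974 R

By the inverse-square law, rate at 29.0 m:
(2.50/29.0)² = 0.007432, so 25.2 × 0.007432 = 0.1873 R/h.
Dose = rate × time = 0.1873 R/h × 5.200 h = 0.9740 R.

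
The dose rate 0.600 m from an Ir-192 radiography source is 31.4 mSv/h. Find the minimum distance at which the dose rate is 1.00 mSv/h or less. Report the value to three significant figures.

Since intensity falls as 1/r², d₂ = d₁·√(I₁/I₂).
I₁/I₂ = 31.4/1.00 = 31.40, so d₂ = 0.600 × √31.40 = 3.362 m.

3.36 m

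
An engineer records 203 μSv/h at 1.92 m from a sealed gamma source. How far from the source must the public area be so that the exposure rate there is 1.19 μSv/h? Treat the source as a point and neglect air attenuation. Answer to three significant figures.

25.1 m

Intensity scales as (d₁/d₂)², so d₂ = d₁·√(I₁/I₂).
I₁/I₂ = 203/1.19 = 170.6, so d₂ = 1.92 × √170.6 = 25.08 m.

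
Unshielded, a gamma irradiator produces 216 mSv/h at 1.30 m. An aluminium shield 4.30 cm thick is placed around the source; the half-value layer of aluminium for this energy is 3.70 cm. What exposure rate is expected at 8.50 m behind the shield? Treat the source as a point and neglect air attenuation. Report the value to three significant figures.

2.26 mSv/h

Distance alone: (1.30/8.50)² = 0.02339, so 216 × 0.02339 = 5.052 mSv/h.
Shield: 4.30/3.70 = 1.162 half-value layers → attenuation 2^(−1.162) = 0.4469.
Combined: 5.052 × 0.4469 = 2.258 mSv/h.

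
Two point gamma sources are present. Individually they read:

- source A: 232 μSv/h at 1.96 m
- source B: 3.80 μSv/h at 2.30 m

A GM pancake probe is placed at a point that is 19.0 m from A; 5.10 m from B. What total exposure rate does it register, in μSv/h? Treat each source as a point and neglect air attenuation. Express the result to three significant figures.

By superposition, sum each source's inverse-square contribution:
A: 232 × (1.96/19.0)² = 2.469 μSv/h
B: 3.80 × (2.30/5.10)² = 0.7729 μSv/h
Total = 2.469 + 0.7729 = 3.242 μSv/h.

3.24 μSv/h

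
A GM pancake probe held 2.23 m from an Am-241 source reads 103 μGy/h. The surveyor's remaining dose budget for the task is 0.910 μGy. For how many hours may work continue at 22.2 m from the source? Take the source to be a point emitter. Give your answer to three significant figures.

Applying the 1/r² law, rate at 22.2 m:
103 × (2.23/22.2)² = 103 × 0.01009 = 1.039 μGy/h.
Stay time = 0.910 μGy ÷ 1.039 μGy/h = 0.8758 h.

0.876 h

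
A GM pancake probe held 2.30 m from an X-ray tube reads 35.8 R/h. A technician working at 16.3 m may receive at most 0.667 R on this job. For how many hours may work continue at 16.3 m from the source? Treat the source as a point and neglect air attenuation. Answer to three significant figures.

Using I₁d₁² = I₂d₂², rate at 16.3 m:
(2.30/16.3)² = 0.01991, so 35.8 × 0.01991 = 0.7128 R/h.
Stay time = 0.667 R ÷ 0.7128 R/h = 0.9357 h.

0.936 h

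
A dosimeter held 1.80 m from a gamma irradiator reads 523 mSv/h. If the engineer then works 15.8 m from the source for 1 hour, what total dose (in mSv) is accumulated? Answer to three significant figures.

Using I₁d₁² = I₂d₂², rate at 15.8 m:
(1.80/15.8)² = 0.01298, so 523 × 0.01298 = 6.789 mSv/h.
Dose = rate × time = 6.789 mSv/h × 1.000 h = 6.789 mSv.

6.79 mSv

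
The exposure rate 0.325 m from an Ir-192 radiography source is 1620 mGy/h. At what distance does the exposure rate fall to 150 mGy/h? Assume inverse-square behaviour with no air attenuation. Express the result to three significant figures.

1.07 m

Applying the 1/r² law, d₂ = d₁·√(I₁/I₂).
I₁/I₂ = 1620/150 = 10.80, so d₂ = 0.325 × √10.80 = 1.068 m.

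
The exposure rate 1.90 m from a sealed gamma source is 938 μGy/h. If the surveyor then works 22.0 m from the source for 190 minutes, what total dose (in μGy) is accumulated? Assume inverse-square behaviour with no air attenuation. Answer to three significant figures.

Since intensity falls as 1/r², rate at 22.0 m:
(1.90/22.0)² = 0.007459, so 938 × 0.007459 = 6.997 μGy/h.
Dose = rate × time = 6.997 μGy/h × 3.167 h = 22.16 μGy.

22.2 μGy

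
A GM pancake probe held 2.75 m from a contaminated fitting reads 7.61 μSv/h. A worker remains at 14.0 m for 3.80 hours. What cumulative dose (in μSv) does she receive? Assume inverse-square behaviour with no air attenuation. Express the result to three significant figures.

Applying the 1/r² law, rate at 14.0 m:
(2.75/14.0)² = 0.03858, so 7.61 × 0.03858 = 0.2936 μSv/h.
Dose = rate × time = 0.2936 μSv/h × 3.800 h = 1.116 μSv.

1.12 μSv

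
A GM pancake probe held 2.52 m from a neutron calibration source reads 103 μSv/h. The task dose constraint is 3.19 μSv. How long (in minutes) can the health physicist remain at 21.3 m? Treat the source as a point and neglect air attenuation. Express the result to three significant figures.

By the inverse-square law, rate at 21.3 m:
(2.52/21.3)² = 0.01400, so 103 × 0.01400 = 1.442 μSv/h.
Stay time = 3.19 μSv ÷ 1.442 μSv/h = 2.212 h = 132.7 min.

133 min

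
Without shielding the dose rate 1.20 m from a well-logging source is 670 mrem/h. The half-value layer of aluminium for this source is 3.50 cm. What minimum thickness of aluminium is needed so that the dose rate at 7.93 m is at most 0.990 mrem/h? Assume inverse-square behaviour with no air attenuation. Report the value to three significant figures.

13.8 cm

At 7.93 m, distance alone gives (1.20/7.93)² = 0.02290, so 670 × 0.02290 = 15.34 mrem/h.
Further attenuation needed: 15.34/0.990 = 15.49.
n = log₂(15.49) = 3.953 half-value layers.
Thickness = 3.953 × 3.50 cm = 13.84 cm.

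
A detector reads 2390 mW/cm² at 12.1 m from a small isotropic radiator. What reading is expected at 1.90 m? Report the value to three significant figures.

96900 mW/cm²

Applying the 1/r² law, the rate at 1.90 m is
2390 × (12.1/1.90)² = 2390 × 40.56 = 96940 mW/cm².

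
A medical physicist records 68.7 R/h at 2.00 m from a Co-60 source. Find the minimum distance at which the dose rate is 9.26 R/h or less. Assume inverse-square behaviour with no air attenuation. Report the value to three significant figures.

5.45 m

Using I₁d₁² = I₂d₂², d₂ = d₁·√(I₁/I₂).
I₁/I₂ = 68.7/9.26 = 7.419, so d₂ = 2.00 × √7.419 = 5.448 m.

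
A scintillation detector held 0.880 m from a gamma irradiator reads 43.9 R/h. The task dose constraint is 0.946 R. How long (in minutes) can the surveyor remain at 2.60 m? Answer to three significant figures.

11.3 min

By the inverse-square law, rate at 2.60 m:
43.9 × (0.880/2.60)² = 43.9 × 0.1146 = 5.031 R/h.
Stay time = 0.946 R ÷ 5.031 R/h = 0.1880 h = 11.28 min.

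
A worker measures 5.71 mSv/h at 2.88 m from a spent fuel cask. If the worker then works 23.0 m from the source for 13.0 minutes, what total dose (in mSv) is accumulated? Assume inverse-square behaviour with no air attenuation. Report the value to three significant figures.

Since intensity falls as 1/r², rate at 23.0 m:
(2.88/23.0)² = 0.01568, so 5.71 × 0.01568 = 0.08953 mSv/h.
Dose = rate × time = 0.08953 mSv/h × 0.2167 h = 0.01940 mSv.

0.0194 mSv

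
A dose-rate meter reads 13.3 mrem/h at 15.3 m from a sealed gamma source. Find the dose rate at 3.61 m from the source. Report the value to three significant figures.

239 mrem/h

By the inverse-square law, the rate at 3.61 m is
(15.3/3.61)² = 17.96, so 13.3 × 17.96 = 238.9 mrem/h.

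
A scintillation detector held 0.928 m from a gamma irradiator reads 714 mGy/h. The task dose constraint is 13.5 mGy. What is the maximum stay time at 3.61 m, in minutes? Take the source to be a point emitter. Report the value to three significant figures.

Since intensity falls as 1/r², rate at 3.61 m:
(0.928/3.61)² = 0.06608, so 714 × 0.06608 = 47.18 mGy/h.
Stay time = 13.5 mGy ÷ 47.18 mGy/h = 0.2861 h = 17.17 min.

17.2 min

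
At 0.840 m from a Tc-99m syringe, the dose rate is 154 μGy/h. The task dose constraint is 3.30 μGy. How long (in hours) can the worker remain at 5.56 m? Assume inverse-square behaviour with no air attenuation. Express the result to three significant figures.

0.939 h

Intensity scales as (d₁/d₂)², so rate at 5.56 m:
154 × (0.840/5.56)² = 154 × 0.02282 = 3.514 μGy/h.
Stay time = 3.30 μGy ÷ 3.514 μGy/h = 0.9391 h.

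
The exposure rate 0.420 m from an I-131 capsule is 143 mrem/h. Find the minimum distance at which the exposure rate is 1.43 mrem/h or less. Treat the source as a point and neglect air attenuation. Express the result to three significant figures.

Using I₁d₁² = I₂d₂², d₂ = d₁·√(I₁/I₂).
I₁/I₂ = 143/1.43 = 100.0, so d₂ = 0.420 × √100.0 = 4.200 m.

4.20 m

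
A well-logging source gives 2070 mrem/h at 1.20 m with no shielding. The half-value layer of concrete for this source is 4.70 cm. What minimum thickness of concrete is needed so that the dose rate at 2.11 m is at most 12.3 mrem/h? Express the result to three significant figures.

27.1 cm

At 2.11 m, distance alone gives 2070 × (1.20/2.11)² = 2070 × 0.3234 = 669.4 mrem/h.
Further attenuation needed: 669.4/12.3 = 54.42.
n = log₂(54.42) = 5.766 half-value layers.
Thickness = 5.766 × 4.70 cm = 27.10 cm.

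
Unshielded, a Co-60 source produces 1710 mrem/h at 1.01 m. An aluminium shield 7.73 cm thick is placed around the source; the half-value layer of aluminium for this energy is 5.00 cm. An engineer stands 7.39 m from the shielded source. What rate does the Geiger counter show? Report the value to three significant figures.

10.9 mrem/h

Distance alone: 1710 × (1.01/7.39)² = 1710 × 0.01868 = 31.94 mrem/h.
Shield: 7.73/5.00 = 1.546 half-value layers → attenuation 2^(−1.546) = 0.3425.
Combined: 31.94 × 0.3425 = 10.94 mrem/h.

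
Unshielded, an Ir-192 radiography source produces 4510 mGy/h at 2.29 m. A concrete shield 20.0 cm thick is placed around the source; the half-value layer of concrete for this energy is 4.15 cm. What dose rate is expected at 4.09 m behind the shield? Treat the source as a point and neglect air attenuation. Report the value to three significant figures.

Distance alone: (2.29/4.09)² = 0.3135, so 4510 × 0.3135 = 1414 mGy/h.
Shield: 20.0/4.15 = 4.819 half-value layers → attenuation 2^(−4.819) = 0.03543.
Combined: 1414 × 0.03543 = 50.10 mGy/h.

50.1 mGy/h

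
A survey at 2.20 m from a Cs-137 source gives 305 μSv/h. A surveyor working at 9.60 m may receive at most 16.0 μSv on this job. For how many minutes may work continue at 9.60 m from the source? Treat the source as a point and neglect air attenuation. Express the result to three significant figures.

59.9 min

Applying the 1/r² law, rate at 9.60 m:
(2.20/9.60)² = 0.05252, so 305 × 0.05252 = 16.02 μSv/h.
Stay time = 16.0 μSv ÷ 16.02 μSv/h = 0.9988 h = 59.93 min.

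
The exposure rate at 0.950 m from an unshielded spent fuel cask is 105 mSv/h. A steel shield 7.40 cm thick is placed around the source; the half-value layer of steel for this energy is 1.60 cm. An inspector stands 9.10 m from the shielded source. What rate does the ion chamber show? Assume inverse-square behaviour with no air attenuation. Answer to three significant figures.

Distance alone: (0.950/9.10)² = 0.01090, so 105 × 0.01090 = 1.145 mSv/h.
Shield: 7.40/1.60 = 4.625 half-value layers → attenuation 2^(−4.625) = 0.04053.
Combined: 1.145 × 0.04053 = 0.04641 mSv/h.

0.0464 mSv/h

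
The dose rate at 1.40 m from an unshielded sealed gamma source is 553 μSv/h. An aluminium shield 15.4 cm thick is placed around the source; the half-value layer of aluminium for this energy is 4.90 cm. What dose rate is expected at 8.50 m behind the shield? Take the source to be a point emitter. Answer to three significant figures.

Distance alone: 553 × (1.40/8.50)² = 553 × 0.02713 = 15.00 μSv/h.
Shield: 15.4/4.90 = 3.143 half-value layers → attenuation 2^(−3.143) = 0.1132.
Combined: 15.00 × 0.1132 = 1.698 μSv/h.

1.70 μSv/h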